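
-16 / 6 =-8 / 3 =-2.67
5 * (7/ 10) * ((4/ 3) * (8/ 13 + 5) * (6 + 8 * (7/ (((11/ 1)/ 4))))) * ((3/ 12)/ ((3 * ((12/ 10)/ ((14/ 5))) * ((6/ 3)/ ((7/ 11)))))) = 3630655/ 84942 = 42.74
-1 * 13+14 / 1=1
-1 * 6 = -6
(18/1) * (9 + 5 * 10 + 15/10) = 1089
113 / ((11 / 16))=1808 / 11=164.36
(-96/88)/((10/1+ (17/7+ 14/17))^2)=-169932/27356219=-0.01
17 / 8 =2.12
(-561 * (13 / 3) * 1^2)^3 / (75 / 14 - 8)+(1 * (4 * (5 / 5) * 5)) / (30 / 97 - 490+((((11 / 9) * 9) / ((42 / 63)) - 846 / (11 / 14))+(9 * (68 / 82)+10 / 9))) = 244119864324503665586 / 44907815713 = 5436021780.37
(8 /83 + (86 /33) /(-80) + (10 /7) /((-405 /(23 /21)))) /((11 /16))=52134718 /597910005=0.09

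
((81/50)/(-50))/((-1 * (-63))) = -9/17500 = -0.00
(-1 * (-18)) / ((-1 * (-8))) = 9 / 4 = 2.25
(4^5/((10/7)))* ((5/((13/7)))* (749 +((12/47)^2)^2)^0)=25088/13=1929.85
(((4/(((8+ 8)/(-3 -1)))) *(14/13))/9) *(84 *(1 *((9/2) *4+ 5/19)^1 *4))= -544096/741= -734.27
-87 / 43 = -2.02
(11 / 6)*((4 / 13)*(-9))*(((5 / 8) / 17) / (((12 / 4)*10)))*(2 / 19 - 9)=0.06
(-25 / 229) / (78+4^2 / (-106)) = -1325 / 944854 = -0.00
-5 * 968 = -4840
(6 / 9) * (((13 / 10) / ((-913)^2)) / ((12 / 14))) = 91 / 75021210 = 0.00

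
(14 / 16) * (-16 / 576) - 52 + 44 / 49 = -721495 / 14112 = -51.13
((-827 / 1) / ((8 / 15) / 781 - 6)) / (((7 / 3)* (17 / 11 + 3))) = 63942813 / 4919740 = 13.00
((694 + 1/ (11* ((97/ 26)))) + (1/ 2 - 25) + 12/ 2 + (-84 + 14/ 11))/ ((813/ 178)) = 112587581/ 867471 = 129.79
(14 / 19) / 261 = 14 / 4959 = 0.00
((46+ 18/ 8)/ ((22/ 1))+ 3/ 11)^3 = 10218313/ 681472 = 14.99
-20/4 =-5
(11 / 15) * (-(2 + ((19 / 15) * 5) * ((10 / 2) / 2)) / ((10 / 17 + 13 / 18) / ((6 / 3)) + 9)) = -40018 / 29545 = -1.35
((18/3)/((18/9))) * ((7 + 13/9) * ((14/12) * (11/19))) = 154/9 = 17.11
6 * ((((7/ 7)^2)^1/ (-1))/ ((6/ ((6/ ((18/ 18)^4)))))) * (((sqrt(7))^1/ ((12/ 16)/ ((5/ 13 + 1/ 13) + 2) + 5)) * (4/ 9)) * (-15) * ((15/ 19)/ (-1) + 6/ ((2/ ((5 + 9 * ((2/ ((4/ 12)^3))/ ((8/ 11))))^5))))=40367014166343480705 * sqrt(7)/ 12901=8278511793997842.45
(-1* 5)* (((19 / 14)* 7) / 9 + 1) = -185 / 18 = -10.28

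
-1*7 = -7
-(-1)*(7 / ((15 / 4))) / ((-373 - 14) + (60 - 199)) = -14 / 3945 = -0.00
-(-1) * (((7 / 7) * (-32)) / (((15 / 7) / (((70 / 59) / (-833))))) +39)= 117415 / 3009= 39.02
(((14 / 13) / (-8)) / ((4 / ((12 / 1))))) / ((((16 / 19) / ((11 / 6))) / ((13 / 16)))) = -0.71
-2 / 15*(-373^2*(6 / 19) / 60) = 139129 / 1425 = 97.63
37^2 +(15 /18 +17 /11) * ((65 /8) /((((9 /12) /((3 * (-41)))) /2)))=-328051 /66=-4970.47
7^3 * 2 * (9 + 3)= 8232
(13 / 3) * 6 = 26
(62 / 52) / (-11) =-31 / 286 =-0.11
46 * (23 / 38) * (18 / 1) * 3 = 28566 / 19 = 1503.47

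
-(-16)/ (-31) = -16/ 31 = -0.52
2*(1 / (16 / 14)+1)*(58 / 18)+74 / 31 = 5383 / 372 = 14.47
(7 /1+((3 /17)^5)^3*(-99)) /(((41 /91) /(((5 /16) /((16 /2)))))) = 4558408709206208392445 /7510998087161756640832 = 0.61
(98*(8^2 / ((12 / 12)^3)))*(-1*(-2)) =12544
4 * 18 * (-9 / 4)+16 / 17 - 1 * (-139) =-375 / 17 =-22.06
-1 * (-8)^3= 512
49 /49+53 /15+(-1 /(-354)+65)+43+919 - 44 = 1747939 /1770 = 987.54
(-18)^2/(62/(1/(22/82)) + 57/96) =425088/22603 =18.81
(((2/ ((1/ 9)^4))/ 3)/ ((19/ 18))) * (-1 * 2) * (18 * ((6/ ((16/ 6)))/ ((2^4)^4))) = -1594323/ 311296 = -5.12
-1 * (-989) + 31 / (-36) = 35573 / 36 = 988.14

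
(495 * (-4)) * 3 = -5940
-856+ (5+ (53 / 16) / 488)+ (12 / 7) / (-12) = -851.14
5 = 5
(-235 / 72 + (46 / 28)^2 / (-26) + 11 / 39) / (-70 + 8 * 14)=-8845 / 120393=-0.07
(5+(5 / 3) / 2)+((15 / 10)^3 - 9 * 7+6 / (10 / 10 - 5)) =-1327 / 24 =-55.29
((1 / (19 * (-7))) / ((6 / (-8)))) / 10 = 2 / 1995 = 0.00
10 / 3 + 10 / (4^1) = 5.83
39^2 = 1521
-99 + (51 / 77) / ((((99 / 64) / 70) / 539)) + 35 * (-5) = 524078 / 33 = 15881.15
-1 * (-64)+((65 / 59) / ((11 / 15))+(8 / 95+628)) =42763077 / 61655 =693.59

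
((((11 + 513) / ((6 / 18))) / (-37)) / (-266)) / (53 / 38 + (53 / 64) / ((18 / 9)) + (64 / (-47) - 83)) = -4728576 / 2443956893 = -0.00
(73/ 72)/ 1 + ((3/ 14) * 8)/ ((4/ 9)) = 2455/ 504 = 4.87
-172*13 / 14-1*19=-1251 / 7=-178.71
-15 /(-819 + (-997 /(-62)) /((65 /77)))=60450 /3223801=0.02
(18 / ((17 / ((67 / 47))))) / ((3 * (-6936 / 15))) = -1005 / 923644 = -0.00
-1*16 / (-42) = 8 / 21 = 0.38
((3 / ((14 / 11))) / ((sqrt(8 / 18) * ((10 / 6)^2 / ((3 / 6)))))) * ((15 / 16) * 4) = 2673 / 1120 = 2.39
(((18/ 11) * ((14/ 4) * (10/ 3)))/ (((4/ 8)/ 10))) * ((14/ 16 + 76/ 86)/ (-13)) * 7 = -202125/ 559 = -361.58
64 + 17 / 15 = 977 / 15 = 65.13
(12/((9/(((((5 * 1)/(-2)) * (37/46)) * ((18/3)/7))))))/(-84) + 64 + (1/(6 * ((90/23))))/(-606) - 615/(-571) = 13709966409329/210584503080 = 65.10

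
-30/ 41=-0.73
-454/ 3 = -151.33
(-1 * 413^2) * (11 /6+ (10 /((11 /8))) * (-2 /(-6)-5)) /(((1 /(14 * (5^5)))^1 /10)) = 79064061781250 /33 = 2395880660037.88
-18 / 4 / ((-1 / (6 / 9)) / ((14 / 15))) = 14 / 5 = 2.80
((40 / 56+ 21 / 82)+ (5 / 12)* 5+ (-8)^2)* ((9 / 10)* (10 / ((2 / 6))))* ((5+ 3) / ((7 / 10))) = 41567940 / 2009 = 20690.86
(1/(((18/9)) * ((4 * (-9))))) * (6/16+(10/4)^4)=-631/1152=-0.55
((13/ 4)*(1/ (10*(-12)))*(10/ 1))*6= -13/ 8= -1.62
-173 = -173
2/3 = 0.67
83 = 83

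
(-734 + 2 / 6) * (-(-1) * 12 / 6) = -4402 / 3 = -1467.33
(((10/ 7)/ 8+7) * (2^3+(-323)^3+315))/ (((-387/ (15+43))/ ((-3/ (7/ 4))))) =-18707172912/ 301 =-62150076.12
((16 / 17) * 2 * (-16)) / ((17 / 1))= -512 / 289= -1.77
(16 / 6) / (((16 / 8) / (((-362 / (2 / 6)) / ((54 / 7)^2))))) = -24.33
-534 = -534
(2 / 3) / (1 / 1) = 2 / 3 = 0.67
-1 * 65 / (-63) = 65 / 63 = 1.03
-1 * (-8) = 8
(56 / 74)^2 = 784 / 1369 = 0.57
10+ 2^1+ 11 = 23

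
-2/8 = -1/4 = -0.25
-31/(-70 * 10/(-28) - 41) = 31/16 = 1.94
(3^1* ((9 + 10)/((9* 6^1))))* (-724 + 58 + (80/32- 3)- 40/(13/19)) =-119377/156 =-765.24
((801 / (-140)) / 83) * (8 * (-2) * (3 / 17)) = 9612 / 49385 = 0.19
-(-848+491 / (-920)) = 780651 / 920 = 848.53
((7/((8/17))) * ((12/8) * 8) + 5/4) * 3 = 2157/4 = 539.25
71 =71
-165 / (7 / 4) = -660 / 7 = -94.29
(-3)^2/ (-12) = -3/ 4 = -0.75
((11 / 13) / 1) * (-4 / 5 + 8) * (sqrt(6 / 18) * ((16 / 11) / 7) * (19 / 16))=228 * sqrt(3) / 455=0.87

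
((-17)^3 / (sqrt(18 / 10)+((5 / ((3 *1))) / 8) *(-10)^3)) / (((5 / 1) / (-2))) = -9211875 / 976522 -132651 *sqrt(5) / 4882610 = -9.49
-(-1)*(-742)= -742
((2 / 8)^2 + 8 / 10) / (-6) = -23 / 160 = -0.14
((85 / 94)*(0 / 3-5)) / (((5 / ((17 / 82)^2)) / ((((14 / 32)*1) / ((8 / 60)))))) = -2579325 / 20225792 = -0.13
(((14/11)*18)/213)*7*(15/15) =588/781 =0.75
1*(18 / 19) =18 / 19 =0.95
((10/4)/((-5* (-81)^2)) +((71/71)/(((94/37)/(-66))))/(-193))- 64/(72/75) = -7919297909/119029662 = -66.53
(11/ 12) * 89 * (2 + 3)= 4895/ 12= 407.92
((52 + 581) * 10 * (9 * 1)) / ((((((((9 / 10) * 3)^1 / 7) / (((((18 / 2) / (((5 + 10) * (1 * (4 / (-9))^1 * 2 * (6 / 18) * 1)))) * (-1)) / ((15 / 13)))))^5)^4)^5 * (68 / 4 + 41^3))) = 45686243649144064033490068828678031540444882141094280165309881181844429944703747563294062909809233769241099477394542456169979144133200563489841178715597878410494379540271553497757568301553345808843697 / 87389297078533678480379725572210688000000000000000000000000000000000000000000000000000000000000000000000000000000000000000000000000000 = 522789920235740636807194500000000000000000000000000000000000000000.00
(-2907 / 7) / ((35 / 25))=-14535 / 49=-296.63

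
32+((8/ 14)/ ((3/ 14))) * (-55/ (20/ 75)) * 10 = -5468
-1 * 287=-287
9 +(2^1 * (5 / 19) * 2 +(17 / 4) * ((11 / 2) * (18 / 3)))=11423 / 76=150.30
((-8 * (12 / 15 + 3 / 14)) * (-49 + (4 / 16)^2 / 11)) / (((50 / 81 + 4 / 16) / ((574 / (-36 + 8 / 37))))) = -75229354341 / 10231210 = -7352.93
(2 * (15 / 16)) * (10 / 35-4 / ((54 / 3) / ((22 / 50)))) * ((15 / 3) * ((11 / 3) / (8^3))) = 407 / 32256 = 0.01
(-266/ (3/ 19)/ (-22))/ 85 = 0.90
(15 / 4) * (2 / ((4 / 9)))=135 / 8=16.88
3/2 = 1.50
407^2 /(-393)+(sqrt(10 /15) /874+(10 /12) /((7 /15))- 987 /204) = -79419953 /187068+sqrt(6) /2622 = -424.55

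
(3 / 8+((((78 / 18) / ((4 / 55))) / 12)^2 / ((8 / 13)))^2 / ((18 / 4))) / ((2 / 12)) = 44214757128793 / 20639121408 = 2142.28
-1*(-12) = 12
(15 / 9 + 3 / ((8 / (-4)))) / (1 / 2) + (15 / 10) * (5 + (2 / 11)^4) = 688271 / 87846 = 7.83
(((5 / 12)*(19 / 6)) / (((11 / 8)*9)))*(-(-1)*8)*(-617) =-468920 / 891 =-526.29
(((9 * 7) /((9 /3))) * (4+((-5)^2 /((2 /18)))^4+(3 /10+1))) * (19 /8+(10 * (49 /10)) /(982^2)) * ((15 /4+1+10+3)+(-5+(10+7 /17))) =776579279522178897765 /262296128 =2960696695919.88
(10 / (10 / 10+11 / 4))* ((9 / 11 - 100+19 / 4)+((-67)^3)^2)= 241222352198.85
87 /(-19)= -87 /19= -4.58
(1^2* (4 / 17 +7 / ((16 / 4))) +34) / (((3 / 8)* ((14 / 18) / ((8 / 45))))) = 39152 / 1785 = 21.93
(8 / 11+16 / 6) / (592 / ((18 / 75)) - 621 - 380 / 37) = 4144 / 2241019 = 0.00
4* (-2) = -8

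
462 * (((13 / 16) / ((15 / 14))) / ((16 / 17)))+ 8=121679 / 320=380.25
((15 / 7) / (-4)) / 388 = -15 / 10864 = -0.00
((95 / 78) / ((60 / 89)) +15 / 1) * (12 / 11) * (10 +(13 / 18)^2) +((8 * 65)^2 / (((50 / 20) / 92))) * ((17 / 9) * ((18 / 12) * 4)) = 112775019.58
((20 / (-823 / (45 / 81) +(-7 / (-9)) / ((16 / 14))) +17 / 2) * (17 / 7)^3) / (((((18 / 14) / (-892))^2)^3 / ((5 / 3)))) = 19200102846020989109818315294720 / 849868224057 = 22591858717067709973.52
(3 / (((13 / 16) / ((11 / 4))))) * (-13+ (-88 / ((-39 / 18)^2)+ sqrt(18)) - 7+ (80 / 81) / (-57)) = -1330807984 / 3381183+ 396 * sqrt(2) / 13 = -350.51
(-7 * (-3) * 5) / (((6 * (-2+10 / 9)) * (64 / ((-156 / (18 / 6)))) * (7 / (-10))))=-2925 / 128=-22.85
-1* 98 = -98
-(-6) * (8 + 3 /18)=49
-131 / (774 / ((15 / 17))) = -0.15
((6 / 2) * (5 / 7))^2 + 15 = 960 / 49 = 19.59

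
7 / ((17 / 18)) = 126 / 17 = 7.41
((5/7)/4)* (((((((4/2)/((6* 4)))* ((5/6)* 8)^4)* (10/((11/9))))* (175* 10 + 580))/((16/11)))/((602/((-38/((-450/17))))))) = 918.69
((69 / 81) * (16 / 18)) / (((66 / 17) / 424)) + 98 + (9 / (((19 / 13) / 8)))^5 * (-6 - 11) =-97937353153394668046 / 19855837881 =-4932421071.34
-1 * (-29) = 29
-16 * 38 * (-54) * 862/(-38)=-744768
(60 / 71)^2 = 3600 / 5041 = 0.71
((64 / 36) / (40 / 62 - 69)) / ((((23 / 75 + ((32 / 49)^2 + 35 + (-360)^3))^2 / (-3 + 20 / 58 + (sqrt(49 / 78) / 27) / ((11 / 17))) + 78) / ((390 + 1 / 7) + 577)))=1335017459487318638478329100788581444306034350000 / 43512067403433678382373927278480065969801832776269319680945757 - 198676625657480515994136673323593345921600000 * sqrt(78) / 3347082107956436798644148252190774305369371752020716898534289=0.00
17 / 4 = 4.25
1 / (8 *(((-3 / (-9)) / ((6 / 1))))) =9 / 4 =2.25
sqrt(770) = 27.75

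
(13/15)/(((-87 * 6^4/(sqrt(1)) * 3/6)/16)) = -26/105705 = -0.00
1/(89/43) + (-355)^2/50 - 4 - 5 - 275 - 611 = 289425/178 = 1625.98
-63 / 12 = -21 / 4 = -5.25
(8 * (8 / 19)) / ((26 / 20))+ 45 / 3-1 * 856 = -207087 / 247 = -838.41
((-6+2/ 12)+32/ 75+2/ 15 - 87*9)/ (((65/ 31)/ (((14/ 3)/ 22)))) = -25658297/ 321750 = -79.75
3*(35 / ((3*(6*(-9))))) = -35 / 54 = -0.65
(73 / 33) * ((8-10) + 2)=0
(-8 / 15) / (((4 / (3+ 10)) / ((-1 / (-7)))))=-26 / 105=-0.25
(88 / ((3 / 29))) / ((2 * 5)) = 1276 / 15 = 85.07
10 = 10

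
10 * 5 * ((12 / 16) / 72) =25 / 48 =0.52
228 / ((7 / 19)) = 4332 / 7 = 618.86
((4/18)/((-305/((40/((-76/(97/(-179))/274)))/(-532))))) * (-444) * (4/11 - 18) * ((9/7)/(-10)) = -1144661304/10623040505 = -0.11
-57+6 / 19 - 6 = -1191 / 19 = -62.68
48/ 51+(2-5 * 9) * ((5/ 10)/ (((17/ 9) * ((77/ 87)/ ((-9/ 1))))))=305485/ 2618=116.69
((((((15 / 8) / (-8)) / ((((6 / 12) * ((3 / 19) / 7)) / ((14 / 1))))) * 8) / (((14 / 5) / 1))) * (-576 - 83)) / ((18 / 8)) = 2191175 / 9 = 243463.89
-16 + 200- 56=128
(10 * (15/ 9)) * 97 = 4850/ 3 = 1616.67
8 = 8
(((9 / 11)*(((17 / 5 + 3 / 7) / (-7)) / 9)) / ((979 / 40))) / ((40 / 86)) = -11524 / 2638405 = -0.00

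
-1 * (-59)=59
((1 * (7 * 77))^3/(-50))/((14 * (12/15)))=-279626.46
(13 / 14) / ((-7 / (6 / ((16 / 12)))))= -117 / 196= -0.60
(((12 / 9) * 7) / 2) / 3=14 / 9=1.56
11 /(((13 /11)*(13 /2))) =242 /169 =1.43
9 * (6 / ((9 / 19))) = 114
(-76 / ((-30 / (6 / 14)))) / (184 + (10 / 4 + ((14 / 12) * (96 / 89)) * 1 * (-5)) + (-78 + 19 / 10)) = 1691 / 162148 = 0.01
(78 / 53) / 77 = 78 / 4081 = 0.02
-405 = -405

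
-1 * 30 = -30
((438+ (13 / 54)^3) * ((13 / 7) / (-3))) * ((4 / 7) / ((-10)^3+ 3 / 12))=1793257154 / 11570710599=0.15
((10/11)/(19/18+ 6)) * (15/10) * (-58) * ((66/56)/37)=-11745/32893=-0.36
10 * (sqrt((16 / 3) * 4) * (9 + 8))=1360 * sqrt(3) / 3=785.20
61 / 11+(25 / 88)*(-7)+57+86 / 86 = 5417 / 88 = 61.56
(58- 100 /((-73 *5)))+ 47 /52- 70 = -41081 /3796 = -10.82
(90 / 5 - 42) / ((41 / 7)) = -4.10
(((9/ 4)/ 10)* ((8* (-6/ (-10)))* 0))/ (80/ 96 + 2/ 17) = 0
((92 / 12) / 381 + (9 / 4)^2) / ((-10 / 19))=-1766069 / 182880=-9.66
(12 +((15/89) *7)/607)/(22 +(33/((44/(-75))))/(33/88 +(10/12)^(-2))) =-78454101/58777024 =-1.33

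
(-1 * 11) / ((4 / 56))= -154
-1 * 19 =-19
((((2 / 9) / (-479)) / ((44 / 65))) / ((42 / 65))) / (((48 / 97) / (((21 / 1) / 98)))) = -409825 / 892273536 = -0.00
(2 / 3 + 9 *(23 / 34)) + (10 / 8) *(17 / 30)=1015 / 136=7.46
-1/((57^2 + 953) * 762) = -1/3201924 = -0.00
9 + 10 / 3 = 37 / 3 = 12.33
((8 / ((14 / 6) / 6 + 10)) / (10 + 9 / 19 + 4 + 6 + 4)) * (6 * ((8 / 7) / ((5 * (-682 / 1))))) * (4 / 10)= -43776 / 1729679875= -0.00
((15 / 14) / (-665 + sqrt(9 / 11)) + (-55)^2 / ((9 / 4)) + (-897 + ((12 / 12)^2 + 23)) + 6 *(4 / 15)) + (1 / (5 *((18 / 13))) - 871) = -174163181573 / 437801940 - 45 *sqrt(11) / 68102524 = -397.81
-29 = -29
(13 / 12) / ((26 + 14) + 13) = 13 / 636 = 0.02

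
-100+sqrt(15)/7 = -99.45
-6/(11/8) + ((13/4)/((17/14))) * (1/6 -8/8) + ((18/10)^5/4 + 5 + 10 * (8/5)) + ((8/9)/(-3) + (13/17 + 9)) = 451227569/15778125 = 28.60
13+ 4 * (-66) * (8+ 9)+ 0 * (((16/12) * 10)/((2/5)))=-4475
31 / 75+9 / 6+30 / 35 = 2909 / 1050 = 2.77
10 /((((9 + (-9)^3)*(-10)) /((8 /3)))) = 1 /270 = 0.00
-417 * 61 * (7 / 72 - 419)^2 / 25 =-7713226924159 / 43200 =-178546919.54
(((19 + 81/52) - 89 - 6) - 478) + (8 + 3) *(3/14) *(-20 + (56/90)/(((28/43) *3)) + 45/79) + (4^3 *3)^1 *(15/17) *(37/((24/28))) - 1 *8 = 147552754229/21998340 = 6707.45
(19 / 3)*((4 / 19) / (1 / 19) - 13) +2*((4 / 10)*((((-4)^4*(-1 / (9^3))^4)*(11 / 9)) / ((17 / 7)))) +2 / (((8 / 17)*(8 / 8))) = -52.75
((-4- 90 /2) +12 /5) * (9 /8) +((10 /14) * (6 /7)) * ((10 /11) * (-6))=-1202283 /21560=-55.76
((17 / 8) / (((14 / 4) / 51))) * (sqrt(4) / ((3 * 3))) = 289 / 42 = 6.88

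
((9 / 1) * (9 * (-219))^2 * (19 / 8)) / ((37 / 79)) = 52480317069 / 296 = 177298368.48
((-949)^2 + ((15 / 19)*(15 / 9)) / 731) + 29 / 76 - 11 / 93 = 244902303221 / 271932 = 900601.27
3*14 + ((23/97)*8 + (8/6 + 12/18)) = 4452/97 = 45.90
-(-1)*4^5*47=48128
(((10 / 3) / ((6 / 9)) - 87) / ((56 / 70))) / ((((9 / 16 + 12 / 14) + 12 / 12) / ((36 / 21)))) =-19680 / 271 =-72.62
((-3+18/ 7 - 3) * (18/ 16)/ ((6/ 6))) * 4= -108/ 7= -15.43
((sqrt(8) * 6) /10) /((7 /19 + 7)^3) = 20577 * sqrt(2) /6860000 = 0.00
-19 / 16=-1.19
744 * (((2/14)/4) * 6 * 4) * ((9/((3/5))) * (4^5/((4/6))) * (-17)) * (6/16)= -655672320/7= -93667474.29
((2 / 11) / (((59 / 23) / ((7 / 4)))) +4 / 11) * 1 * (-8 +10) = 633 / 649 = 0.98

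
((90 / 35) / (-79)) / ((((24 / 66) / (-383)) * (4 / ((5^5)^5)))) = 11300146579742431640625 / 4424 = 2554282680773605705.39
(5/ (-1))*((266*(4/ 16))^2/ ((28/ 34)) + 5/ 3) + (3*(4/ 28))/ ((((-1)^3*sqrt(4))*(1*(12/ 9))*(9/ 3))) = -564013/ 21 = -26857.76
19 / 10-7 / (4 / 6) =-43 / 5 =-8.60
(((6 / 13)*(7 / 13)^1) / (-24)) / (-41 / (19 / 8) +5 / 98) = 6517 / 10832562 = 0.00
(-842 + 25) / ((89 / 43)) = -35131 / 89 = -394.73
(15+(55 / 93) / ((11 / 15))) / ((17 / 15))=7350 / 527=13.95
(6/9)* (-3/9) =-2/9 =-0.22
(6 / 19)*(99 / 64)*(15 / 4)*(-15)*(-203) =13565475 / 2432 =5577.91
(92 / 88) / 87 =23 / 1914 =0.01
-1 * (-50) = 50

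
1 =1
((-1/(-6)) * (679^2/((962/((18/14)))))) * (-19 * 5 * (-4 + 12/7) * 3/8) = 8044695/962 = 8362.47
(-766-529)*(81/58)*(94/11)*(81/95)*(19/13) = -79867053/4147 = -19259.00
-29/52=-0.56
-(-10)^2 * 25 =-2500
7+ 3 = 10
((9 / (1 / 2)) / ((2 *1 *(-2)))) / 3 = -3 / 2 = -1.50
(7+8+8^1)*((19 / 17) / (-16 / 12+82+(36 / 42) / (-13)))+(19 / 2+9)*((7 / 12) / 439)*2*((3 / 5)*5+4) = 163332869 / 246323778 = 0.66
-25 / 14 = -1.79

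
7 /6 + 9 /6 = 8 /3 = 2.67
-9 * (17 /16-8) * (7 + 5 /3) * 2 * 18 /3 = 6493.50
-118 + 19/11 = -1279/11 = -116.27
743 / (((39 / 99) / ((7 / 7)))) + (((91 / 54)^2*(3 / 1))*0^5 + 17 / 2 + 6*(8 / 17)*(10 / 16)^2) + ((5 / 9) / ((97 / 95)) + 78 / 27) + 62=168161505 / 85748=1961.11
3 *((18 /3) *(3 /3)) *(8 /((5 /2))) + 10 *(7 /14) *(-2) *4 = 88 /5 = 17.60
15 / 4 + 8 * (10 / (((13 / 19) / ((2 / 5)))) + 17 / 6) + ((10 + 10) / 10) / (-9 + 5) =11339 / 156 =72.69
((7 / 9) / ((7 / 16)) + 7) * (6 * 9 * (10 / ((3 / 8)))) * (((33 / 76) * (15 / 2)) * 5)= 3910500 / 19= 205815.79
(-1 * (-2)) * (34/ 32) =17/ 8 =2.12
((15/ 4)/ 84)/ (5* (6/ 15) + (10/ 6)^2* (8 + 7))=15/ 14672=0.00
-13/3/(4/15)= -65/4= -16.25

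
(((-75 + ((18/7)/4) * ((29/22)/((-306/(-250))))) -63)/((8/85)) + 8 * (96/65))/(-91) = 231764123/14574560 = 15.90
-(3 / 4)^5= -243 / 1024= -0.24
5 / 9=0.56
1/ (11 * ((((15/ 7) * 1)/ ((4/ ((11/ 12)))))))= 112/ 605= 0.19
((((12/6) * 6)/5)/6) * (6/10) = 6/25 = 0.24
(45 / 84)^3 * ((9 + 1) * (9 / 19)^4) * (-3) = -332150625 / 1430403296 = -0.23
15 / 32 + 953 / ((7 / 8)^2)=1952479 / 1568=1245.20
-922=-922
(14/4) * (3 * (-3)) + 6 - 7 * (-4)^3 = 845/2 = 422.50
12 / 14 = 6 / 7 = 0.86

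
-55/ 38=-1.45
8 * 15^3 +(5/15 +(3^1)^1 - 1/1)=81007/3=27002.33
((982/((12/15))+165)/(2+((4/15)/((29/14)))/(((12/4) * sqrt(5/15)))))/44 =1580974875/99772816-8480325 * sqrt(3)/24943204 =15.26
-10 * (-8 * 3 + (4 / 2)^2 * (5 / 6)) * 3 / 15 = 124 / 3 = 41.33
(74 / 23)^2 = 5476 / 529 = 10.35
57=57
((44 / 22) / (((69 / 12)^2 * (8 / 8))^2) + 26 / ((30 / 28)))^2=10377456966998416 / 17619971688225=588.96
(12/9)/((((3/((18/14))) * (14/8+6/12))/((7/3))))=16/27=0.59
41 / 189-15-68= -15646 / 189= -82.78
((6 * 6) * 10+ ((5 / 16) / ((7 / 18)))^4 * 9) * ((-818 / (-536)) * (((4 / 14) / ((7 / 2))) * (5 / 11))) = 7315627958325 / 355153154048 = 20.60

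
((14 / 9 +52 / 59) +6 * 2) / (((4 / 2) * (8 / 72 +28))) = 3833 / 14927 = 0.26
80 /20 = 4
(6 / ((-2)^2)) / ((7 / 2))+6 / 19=99 / 133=0.74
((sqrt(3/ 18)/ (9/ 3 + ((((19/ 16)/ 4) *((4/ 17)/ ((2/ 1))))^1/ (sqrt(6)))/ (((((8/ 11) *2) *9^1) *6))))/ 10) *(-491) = 24116285952/ 59647060650715- 162703927148544 *sqrt(6)/ 59647060650715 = -6.68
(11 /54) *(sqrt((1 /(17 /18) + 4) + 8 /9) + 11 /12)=121 /648 + 11 *sqrt(15470) /2754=0.68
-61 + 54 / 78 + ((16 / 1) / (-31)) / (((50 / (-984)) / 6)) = 6416 / 10075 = 0.64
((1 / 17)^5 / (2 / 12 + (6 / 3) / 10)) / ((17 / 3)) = 0.00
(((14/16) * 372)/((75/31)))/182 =961/1300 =0.74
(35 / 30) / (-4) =-0.29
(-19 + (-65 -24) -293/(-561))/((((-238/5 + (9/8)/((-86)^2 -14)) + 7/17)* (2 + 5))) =0.33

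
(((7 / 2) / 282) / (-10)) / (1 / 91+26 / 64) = -2548 / 856575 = -0.00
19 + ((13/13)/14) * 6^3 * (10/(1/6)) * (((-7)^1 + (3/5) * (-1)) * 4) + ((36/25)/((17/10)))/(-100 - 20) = -28122.72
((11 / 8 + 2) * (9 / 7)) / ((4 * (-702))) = -9 / 5824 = -0.00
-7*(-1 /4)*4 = 7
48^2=2304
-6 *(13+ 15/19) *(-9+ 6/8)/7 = 12969/133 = 97.51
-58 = -58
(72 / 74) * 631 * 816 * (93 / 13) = 1723871808 / 481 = 3583933.07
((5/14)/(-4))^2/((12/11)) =275/37632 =0.01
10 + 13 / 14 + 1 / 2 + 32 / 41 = 3504 / 287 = 12.21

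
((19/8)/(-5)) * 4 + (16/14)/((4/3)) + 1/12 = -403/420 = -0.96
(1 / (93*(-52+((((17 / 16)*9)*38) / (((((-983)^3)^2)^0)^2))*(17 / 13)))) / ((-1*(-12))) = 26 / 12279069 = 0.00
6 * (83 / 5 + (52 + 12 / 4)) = 2148 / 5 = 429.60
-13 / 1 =-13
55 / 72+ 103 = 7471 / 72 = 103.76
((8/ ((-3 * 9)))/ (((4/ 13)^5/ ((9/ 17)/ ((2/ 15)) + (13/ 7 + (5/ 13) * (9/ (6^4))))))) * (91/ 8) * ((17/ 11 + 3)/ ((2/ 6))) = -12056134332775/ 124084224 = -97160.90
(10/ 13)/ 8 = 5/ 52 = 0.10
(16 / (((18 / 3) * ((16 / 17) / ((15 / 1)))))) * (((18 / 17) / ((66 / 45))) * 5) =3375 / 22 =153.41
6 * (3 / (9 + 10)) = 18 / 19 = 0.95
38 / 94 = 19 / 47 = 0.40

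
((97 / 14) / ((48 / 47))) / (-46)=-4559 / 30912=-0.15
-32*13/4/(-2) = 52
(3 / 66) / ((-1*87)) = -1 / 1914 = -0.00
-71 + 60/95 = -1337/19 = -70.37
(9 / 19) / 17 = 9 / 323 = 0.03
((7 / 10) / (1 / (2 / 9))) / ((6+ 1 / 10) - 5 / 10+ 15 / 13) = 91 / 3951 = 0.02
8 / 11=0.73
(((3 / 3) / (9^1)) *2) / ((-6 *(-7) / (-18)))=-0.10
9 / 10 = 0.90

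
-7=-7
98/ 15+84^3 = 8890658/ 15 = 592710.53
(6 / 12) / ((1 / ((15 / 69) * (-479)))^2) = 5736025 / 1058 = 5421.57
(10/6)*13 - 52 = -91/3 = -30.33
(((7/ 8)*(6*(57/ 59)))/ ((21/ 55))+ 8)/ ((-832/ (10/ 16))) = -25115/ 1570816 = -0.02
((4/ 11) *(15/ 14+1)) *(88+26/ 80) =102457/ 1540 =66.53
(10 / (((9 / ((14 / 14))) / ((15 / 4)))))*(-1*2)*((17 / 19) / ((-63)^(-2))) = -562275 / 19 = -29593.42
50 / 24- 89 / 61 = 457 / 732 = 0.62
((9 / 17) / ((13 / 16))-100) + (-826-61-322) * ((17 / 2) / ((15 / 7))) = -10818057 / 2210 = -4895.05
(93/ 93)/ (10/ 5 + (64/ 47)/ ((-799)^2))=30004847/ 60009758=0.50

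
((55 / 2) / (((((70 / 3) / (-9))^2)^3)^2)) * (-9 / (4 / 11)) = -163453057838432042769 / 22146059521600000000000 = -0.01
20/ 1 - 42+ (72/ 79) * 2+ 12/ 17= -26150/ 1343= -19.47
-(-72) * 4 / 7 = 41.14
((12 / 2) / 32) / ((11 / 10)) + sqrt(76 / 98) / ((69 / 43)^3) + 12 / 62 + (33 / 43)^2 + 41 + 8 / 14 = 79507 * sqrt(38) / 2299563 + 1501472895 / 35308504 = 42.74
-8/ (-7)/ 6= 4/ 21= 0.19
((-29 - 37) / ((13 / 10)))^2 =435600 / 169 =2577.51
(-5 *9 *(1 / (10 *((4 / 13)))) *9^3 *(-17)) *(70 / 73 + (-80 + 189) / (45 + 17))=17830416357 / 36208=492444.11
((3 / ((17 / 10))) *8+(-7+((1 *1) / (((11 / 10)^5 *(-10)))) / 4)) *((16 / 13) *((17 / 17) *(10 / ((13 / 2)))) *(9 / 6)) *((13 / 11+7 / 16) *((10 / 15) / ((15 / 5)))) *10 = 369448749000 / 5089694753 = 72.59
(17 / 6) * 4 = 34 / 3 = 11.33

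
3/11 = 0.27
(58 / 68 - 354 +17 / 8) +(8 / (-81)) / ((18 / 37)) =-34821859 / 99144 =-351.23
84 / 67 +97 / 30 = 4.49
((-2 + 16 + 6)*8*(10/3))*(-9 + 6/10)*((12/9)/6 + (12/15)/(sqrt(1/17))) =-3584*sqrt(17) - 8960/9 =-15772.77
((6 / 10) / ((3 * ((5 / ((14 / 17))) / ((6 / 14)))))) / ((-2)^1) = -3 / 425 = -0.01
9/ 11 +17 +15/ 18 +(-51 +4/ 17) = -36031/ 1122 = -32.11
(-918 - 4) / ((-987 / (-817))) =-753274 / 987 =-763.20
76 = 76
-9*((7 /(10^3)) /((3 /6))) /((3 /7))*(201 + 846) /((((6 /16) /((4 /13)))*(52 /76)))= -7798056 /21125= -369.14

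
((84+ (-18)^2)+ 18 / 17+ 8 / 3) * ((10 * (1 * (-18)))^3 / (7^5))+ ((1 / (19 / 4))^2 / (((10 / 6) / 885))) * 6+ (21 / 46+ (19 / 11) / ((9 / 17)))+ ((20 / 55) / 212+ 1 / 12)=-7106229839496634601 / 49790354098716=-142723.02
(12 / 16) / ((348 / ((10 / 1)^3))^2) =15625 / 2523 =6.19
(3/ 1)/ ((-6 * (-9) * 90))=0.00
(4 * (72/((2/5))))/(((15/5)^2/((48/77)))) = 3840/77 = 49.87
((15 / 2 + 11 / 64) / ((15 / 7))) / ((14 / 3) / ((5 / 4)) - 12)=-3437 / 7936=-0.43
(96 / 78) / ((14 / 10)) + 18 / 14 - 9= -622 / 91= -6.84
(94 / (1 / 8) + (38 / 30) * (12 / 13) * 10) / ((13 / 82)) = 814096 / 169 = 4817.14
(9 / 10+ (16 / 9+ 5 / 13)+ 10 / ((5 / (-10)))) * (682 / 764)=-6757597 / 446940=-15.12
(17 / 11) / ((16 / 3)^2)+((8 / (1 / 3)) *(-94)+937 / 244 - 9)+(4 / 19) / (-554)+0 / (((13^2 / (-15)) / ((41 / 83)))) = -2044168800869 / 904057088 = -2261.11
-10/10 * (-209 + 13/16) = 3331/16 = 208.19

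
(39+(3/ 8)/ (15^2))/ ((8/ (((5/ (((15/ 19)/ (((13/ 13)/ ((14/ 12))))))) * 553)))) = 35124901/ 2400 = 14635.38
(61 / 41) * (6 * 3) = 1098 / 41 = 26.78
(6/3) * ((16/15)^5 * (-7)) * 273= -1335885824/253125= -5277.57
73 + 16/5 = 76.20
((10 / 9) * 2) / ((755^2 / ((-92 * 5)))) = -368 / 205209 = -0.00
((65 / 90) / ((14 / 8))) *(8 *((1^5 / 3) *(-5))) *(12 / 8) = -520 / 63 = -8.25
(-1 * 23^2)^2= 279841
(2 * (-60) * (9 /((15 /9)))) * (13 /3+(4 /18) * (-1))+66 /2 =-2631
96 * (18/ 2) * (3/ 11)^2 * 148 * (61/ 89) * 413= 28993313664/ 10769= 2692293.96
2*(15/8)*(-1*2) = -15/2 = -7.50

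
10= 10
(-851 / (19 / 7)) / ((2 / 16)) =-2508.21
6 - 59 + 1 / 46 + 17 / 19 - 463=-450183 / 874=-515.08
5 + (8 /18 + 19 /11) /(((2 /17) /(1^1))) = 4645 /198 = 23.46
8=8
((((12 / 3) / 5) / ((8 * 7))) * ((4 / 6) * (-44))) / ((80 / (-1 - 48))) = 0.26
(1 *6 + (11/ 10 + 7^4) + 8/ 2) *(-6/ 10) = -72363/ 50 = -1447.26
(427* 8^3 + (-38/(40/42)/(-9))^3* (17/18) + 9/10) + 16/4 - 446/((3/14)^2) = 101573176229/486000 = 208998.30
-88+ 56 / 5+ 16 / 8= -374 / 5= -74.80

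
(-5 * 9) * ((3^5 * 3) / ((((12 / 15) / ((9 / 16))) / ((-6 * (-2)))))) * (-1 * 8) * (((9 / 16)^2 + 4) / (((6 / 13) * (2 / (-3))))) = -63617916375 / 2048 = -31063435.73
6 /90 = 1 /15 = 0.07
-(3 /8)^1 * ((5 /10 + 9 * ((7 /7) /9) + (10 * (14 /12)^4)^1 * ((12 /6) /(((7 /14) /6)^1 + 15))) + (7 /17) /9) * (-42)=4655063 /73848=63.04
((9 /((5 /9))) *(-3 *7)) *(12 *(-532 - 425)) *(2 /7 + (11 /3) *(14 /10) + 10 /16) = 1180661427 /50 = 23613228.54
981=981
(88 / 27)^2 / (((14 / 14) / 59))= 456896 / 729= 626.74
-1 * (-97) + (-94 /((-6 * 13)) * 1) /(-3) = 11302 /117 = 96.60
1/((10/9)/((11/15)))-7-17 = -1167/50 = -23.34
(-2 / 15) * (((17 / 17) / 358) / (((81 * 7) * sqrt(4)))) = -0.00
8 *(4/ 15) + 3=77/ 15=5.13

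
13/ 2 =6.50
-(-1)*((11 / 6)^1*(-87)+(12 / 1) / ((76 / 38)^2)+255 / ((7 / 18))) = 6989 / 14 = 499.21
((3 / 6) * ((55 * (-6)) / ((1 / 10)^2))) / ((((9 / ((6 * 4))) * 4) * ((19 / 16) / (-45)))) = 7920000 / 19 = 416842.11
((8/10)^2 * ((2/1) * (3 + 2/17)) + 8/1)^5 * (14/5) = 48114406417281777664/69328955078125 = 694001.61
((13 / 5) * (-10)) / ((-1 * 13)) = 2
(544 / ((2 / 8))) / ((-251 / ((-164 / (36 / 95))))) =8475520 / 2259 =3751.89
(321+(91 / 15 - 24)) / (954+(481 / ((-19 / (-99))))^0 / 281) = 1277426 / 4021125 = 0.32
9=9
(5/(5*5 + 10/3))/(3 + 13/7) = 21/578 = 0.04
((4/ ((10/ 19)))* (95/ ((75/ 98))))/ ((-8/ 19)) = -336091/ 150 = -2240.61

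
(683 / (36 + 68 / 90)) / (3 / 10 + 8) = 153675 / 68641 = 2.24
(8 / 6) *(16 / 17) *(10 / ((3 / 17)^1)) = 640 / 9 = 71.11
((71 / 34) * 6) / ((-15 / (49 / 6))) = -3479 / 510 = -6.82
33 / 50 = 0.66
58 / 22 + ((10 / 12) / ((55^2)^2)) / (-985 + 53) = 26980700999 / 10234059000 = 2.64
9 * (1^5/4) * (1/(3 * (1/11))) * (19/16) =627/64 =9.80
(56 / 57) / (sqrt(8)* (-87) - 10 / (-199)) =-32156012* sqrt(2) / 11390118347 - 27860 / 34170355041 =-0.00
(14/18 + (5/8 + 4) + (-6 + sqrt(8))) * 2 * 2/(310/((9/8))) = -43/4960 + 9 * sqrt(2)/310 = 0.03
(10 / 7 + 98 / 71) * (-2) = -2792 / 497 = -5.62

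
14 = 14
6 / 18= 1 / 3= 0.33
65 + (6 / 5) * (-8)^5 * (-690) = 27131969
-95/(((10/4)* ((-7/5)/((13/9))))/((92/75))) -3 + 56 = 95533/945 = 101.09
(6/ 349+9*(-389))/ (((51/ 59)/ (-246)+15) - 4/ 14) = -13792978346/ 57956685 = -237.99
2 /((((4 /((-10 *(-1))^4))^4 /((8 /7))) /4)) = 2500000000000000 /7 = 357142857142857.14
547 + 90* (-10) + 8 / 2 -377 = -726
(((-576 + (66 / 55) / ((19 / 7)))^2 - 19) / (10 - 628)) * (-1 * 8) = 11958048836 / 2788725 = 4288.00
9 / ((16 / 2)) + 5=49 / 8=6.12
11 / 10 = 1.10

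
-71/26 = -2.73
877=877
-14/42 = -1/3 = -0.33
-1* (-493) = 493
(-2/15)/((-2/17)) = 17/15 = 1.13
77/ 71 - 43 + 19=-1627/ 71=-22.92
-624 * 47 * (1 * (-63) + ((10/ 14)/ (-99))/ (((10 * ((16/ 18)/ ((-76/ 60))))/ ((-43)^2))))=689885599/ 385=1791910.65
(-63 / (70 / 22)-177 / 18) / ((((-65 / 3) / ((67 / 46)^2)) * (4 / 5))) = 3990721 / 1100320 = 3.63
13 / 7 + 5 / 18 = 269 / 126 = 2.13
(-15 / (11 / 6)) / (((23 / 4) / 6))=-2160 / 253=-8.54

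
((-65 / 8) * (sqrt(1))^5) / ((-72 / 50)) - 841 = -240583 / 288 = -835.36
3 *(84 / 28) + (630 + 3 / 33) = 7030 / 11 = 639.09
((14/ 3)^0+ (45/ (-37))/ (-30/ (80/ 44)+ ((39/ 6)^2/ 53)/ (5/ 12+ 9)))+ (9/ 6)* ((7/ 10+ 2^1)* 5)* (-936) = -15320389177/ 808339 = -18952.93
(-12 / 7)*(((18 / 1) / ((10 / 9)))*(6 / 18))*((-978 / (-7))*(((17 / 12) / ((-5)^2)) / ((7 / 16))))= -7182432 / 42875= -167.52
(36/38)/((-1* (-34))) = 9/323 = 0.03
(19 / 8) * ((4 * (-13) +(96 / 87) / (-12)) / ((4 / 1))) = -21527 / 696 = -30.93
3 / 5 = 0.60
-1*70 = -70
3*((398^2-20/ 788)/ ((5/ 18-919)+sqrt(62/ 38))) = -529463940948846/ 1023605098499-30331826676*sqrt(589)/ 1023605098499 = -517.97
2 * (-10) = -20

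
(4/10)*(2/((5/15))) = 12/5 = 2.40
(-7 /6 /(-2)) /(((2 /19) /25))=3325 /24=138.54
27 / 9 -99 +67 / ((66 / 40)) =-1828 / 33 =-55.39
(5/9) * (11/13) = 55/117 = 0.47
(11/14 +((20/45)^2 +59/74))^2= 1395321316/440118441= 3.17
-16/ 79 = -0.20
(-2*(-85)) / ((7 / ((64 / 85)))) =128 / 7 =18.29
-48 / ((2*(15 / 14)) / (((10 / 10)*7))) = -784 / 5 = -156.80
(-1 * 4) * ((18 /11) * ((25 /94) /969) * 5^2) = -7500 /166991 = -0.04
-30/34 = -15/17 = -0.88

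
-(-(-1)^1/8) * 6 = -3/4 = -0.75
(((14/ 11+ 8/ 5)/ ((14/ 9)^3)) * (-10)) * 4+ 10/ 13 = -1459636/ 49049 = -29.76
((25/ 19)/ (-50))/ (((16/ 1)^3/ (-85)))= 0.00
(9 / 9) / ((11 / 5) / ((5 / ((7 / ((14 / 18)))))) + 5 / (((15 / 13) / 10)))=75 / 3547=0.02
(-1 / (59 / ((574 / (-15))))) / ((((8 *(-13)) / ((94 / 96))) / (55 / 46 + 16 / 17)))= -7513373 / 575802240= -0.01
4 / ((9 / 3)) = 4 / 3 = 1.33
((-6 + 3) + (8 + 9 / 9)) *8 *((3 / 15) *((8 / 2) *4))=768 / 5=153.60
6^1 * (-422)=-2532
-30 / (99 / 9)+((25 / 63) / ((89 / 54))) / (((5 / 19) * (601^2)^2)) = -2438412575268420 / 894084610934053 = -2.73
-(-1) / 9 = 1 / 9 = 0.11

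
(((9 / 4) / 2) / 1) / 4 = 9 / 32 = 0.28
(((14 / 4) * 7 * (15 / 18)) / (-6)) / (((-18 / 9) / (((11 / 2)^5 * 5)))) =197287475 / 4608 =42814.12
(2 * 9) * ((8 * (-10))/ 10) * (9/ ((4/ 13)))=-4212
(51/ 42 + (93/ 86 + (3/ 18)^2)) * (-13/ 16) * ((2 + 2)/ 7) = -327301/ 303408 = -1.08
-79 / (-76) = 79 / 76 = 1.04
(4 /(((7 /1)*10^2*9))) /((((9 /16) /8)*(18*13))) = 64 /1658475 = 0.00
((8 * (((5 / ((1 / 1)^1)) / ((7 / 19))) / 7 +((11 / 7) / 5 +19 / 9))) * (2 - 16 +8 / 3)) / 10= -1308728 / 33075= -39.57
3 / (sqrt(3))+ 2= sqrt(3)+ 2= 3.73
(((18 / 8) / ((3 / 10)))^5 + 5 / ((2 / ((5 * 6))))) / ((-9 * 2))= -253925 / 192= -1322.53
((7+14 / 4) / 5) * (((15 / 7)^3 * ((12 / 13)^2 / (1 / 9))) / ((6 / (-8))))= -1749600 / 8281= -211.28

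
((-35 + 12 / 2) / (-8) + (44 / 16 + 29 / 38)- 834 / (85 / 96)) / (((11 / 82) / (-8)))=990355246 / 17765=55747.55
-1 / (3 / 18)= -6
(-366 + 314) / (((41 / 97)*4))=-1261 / 41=-30.76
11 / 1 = 11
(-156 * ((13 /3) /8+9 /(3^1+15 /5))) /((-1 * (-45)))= -637 /90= -7.08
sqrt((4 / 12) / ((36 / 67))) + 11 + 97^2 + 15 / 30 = sqrt(201) / 18 + 18841 / 2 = 9421.29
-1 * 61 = -61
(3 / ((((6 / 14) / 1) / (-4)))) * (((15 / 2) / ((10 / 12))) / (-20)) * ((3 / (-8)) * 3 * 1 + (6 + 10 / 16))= 693 / 10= 69.30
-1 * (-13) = 13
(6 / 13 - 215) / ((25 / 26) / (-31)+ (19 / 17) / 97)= 285141782 / 25911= 11004.66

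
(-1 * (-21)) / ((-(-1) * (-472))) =-21 / 472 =-0.04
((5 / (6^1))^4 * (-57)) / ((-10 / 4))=2375 / 216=11.00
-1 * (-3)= 3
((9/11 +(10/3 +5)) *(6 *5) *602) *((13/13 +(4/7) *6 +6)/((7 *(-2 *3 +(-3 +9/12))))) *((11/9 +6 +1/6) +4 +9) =-13916317040/22869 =-608523.20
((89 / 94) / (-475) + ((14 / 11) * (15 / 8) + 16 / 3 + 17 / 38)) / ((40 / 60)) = 24061651 / 1964600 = 12.25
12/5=2.40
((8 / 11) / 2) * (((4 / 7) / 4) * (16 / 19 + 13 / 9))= 1564 / 13167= 0.12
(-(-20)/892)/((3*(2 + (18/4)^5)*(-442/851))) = -68080/8739797937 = -0.00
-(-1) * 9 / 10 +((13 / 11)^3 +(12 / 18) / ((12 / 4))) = 332161 / 119790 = 2.77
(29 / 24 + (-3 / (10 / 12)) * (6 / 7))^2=2486929 / 705600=3.52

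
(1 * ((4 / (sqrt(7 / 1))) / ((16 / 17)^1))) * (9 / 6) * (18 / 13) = 459 * sqrt(7) / 364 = 3.34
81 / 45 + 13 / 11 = 164 / 55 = 2.98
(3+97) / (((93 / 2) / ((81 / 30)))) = 5.81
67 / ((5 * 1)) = 67 / 5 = 13.40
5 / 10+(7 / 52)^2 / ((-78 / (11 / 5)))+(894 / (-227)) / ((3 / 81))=-25335399073 / 239385120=-105.84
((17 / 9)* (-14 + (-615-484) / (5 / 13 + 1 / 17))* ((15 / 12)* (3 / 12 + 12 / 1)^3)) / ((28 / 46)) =-18198463535 / 1024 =-17771937.05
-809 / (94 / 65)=-52585 / 94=-559.41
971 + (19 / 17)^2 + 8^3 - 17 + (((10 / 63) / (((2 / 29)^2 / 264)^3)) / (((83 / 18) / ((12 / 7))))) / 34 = 348859025732750985 / 1175363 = 296809603273.84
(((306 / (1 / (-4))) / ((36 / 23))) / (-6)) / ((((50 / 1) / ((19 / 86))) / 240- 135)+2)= -29716 / 30109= -0.99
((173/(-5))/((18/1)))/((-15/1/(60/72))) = 173/1620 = 0.11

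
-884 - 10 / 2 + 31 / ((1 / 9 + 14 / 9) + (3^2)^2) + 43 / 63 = -447523 / 504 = -887.94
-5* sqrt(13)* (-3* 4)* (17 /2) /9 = 170* sqrt(13) /3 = 204.31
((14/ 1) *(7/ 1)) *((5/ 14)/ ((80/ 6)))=21/ 8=2.62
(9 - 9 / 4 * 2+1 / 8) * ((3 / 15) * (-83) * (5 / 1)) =-3071 / 8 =-383.88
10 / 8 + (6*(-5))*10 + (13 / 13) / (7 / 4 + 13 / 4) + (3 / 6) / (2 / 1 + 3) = -5969 / 20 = -298.45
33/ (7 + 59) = 1/ 2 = 0.50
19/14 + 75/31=1639/434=3.78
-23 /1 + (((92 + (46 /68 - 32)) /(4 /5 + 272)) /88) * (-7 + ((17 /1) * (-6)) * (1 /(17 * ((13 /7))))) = -1221617207 /53054144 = -23.03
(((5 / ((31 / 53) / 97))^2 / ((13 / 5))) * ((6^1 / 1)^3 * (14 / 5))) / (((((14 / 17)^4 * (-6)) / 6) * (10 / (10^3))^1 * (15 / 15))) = -149002881142567500 / 4285099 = -34772331080.93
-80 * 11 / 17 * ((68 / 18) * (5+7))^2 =-957440 / 9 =-106382.22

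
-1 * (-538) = 538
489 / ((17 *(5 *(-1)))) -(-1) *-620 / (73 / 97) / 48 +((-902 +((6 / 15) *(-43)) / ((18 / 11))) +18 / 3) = -207615469 / 223380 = -929.43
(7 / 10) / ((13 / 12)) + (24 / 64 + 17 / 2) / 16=9991 / 8320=1.20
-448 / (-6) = 224 / 3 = 74.67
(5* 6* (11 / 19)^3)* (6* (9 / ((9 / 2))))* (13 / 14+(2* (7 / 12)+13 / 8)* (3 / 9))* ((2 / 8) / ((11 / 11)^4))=6235735 / 192052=32.47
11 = 11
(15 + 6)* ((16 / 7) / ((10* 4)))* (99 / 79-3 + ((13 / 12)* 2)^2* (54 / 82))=52263 / 32390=1.61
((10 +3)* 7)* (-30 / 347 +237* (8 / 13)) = 4602654 / 347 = 13264.13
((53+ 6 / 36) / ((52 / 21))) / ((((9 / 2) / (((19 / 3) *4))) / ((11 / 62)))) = 21.45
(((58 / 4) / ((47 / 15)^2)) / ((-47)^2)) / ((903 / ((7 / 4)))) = 2175 / 1678610264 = 0.00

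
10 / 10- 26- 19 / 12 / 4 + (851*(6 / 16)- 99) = 9347 / 48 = 194.73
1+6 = 7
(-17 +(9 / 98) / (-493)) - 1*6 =-23.00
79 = 79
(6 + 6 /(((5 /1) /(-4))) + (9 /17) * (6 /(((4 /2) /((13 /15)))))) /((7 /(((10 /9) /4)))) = 73 /714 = 0.10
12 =12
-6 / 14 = -3 / 7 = -0.43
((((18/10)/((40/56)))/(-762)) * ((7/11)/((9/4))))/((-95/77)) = 686/904875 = 0.00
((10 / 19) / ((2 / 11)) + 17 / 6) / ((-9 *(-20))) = 653 / 20520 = 0.03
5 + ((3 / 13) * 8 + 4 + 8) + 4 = 297 / 13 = 22.85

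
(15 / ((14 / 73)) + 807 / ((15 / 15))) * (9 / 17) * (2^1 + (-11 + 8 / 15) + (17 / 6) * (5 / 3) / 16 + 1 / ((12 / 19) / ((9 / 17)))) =-130869351 / 38080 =-3436.70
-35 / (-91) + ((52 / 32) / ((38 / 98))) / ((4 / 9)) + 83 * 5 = 3357729 / 7904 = 424.81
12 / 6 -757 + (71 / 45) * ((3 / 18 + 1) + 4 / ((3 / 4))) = -67027 / 90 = -744.74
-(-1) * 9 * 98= 882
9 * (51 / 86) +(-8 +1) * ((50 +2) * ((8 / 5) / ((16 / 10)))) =-358.66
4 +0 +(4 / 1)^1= 8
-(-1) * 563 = 563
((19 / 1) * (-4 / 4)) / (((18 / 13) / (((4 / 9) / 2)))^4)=-542659 / 43046721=-0.01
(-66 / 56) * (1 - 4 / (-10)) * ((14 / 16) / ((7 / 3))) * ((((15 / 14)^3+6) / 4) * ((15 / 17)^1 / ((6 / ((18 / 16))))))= -1039797 / 5619712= -0.19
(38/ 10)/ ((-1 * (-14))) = 19/ 70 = 0.27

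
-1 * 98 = -98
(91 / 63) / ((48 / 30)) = 65 / 72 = 0.90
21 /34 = 0.62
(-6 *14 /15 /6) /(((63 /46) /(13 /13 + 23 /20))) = -989 /675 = -1.47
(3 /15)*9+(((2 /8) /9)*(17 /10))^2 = 233569 /129600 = 1.80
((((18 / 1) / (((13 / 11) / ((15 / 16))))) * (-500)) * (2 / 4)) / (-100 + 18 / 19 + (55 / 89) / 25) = 1569459375 / 43538612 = 36.05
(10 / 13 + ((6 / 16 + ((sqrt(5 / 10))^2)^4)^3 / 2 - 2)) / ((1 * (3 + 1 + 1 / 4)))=-126613 / 452608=-0.28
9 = 9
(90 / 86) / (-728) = -45 / 31304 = -0.00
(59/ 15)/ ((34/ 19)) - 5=-1429/ 510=-2.80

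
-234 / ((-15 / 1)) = 78 / 5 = 15.60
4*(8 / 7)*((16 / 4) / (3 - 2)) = 18.29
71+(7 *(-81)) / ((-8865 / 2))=70061 / 985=71.13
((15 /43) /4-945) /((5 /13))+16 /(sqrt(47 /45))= -2441.12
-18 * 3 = -54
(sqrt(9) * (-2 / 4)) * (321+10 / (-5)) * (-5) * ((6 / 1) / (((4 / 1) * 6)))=4785 / 8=598.12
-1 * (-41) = 41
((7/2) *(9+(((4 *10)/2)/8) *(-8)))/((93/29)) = -12.01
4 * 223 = 892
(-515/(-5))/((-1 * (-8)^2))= -103/64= -1.61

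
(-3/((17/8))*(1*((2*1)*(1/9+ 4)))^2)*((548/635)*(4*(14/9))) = -1344379904/2623185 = -512.50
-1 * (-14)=14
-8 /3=-2.67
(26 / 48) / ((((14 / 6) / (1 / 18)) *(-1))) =-13 / 1008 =-0.01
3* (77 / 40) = 231 / 40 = 5.78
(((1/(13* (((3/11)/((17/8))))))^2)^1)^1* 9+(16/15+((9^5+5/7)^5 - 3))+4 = 1957659430129725734160523526307937/2726767680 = 717941408976112601628211.90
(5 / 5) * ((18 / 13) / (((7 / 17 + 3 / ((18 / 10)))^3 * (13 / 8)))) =2387718 / 25160213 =0.09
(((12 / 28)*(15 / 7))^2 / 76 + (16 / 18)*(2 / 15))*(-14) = -3192991 / 1759590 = -1.81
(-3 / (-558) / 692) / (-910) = -1 / 117127920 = -0.00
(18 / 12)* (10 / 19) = 15 / 19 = 0.79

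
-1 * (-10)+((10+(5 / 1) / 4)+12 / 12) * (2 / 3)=109 / 6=18.17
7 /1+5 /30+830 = 5023 /6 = 837.17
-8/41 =-0.20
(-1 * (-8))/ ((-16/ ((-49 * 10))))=245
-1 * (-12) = 12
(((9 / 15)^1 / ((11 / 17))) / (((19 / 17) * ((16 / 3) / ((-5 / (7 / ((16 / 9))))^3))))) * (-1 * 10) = 18496000 / 5806647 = 3.19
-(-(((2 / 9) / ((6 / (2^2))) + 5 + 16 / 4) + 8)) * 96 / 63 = 14816 / 567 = 26.13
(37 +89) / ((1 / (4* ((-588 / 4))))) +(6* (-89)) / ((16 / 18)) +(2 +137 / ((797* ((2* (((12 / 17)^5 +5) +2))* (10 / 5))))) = -606434052960480 / 8119701307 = -74686.74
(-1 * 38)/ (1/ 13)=-494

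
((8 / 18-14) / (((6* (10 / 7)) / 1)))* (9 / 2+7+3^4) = -146.29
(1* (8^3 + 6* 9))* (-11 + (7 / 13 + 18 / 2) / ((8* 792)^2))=-406155940283 / 65235456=-6226.00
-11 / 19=-0.58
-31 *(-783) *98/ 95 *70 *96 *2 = 6394090752/ 19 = 336531092.21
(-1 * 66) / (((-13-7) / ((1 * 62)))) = 1023 / 5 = 204.60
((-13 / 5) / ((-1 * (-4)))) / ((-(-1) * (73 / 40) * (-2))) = 13 / 73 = 0.18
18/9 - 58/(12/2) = -23/3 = -7.67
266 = 266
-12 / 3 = -4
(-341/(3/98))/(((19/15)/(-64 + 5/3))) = 31245830/57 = 548172.46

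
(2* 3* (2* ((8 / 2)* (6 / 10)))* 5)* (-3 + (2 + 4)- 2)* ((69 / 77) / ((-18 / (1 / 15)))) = -184 / 385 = -0.48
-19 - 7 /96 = -1831 /96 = -19.07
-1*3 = -3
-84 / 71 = -1.18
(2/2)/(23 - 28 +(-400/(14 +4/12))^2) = 1849/1430755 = 0.00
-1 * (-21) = 21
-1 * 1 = -1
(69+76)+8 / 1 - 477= -324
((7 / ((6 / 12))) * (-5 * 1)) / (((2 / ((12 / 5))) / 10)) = -840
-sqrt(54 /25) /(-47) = 3 * sqrt(6) /235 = 0.03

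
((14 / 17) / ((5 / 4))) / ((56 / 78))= 78 / 85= 0.92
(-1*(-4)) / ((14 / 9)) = 18 / 7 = 2.57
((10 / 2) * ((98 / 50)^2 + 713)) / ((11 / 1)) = 325.84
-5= -5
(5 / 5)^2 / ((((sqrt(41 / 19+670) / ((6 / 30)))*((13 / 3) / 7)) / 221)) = 119*sqrt(26961) / 7095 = 2.75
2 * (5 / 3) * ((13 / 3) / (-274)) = -65 / 1233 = -0.05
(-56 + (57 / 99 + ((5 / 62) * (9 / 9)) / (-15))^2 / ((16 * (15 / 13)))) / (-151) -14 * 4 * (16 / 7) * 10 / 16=-79.63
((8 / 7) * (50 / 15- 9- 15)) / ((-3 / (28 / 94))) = 992 / 423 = 2.35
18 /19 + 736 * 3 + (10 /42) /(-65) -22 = 11343677 /5187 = 2186.94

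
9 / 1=9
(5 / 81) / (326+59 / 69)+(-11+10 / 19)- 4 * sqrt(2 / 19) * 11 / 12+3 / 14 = -87460111 / 8525034- 11 * sqrt(38) / 57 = -11.45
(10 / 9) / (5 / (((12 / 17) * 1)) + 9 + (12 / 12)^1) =8 / 123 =0.07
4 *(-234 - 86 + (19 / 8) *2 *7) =-1147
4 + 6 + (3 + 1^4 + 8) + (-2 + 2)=22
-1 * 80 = -80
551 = 551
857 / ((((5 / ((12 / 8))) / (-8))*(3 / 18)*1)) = -61704 / 5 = -12340.80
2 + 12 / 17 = 2.71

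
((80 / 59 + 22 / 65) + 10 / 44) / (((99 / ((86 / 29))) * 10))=6971633 / 1211131350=0.01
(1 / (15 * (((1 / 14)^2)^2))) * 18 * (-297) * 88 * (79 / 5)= -475915233024 / 25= -19036609320.96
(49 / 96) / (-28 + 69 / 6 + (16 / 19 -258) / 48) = -931 / 39868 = -0.02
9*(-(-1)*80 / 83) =720 / 83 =8.67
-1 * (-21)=21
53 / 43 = 1.23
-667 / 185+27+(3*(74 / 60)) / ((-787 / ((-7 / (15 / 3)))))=34070943 / 1455950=23.40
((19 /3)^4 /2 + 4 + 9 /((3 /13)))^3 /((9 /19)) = 49163392739679157 /38263752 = 1284855513.90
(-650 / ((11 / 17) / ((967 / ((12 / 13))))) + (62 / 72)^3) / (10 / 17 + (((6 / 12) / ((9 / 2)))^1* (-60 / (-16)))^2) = -9181360045883 / 6646860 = -1381307.87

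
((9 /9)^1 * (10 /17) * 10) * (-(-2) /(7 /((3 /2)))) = 300 /119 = 2.52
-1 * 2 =-2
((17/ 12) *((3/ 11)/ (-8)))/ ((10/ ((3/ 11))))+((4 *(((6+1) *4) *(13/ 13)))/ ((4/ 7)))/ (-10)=-758963/ 38720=-19.60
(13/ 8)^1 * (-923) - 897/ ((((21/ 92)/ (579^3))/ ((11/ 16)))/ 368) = -10807001581519481/ 56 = -192982171098562.16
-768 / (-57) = 256 / 19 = 13.47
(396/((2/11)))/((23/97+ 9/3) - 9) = -377.94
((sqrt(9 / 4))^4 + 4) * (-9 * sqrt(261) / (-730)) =783 * sqrt(29) / 2336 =1.81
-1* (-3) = 3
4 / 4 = 1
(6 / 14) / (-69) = -1 / 161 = -0.01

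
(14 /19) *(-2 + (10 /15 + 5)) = 154 /57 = 2.70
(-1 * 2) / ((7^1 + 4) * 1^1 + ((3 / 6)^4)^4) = -131072 / 720897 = -0.18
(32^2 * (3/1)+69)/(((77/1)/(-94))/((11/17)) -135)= -295254/12809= -23.05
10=10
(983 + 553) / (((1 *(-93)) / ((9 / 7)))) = -4608 / 217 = -21.24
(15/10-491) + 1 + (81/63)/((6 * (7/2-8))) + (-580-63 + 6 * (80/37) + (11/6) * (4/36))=-1118.37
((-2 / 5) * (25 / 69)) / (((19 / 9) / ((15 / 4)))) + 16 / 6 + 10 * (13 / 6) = 63127 / 2622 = 24.08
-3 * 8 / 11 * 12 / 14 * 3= -432 / 77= -5.61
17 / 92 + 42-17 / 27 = 103223 / 2484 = 41.56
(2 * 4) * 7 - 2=54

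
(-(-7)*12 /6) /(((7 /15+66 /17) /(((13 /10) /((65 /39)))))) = 13923 /5545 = 2.51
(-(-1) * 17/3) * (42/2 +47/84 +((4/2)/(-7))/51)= 4397/36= 122.14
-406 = -406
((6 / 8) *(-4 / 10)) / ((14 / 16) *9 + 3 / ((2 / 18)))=-4 / 465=-0.01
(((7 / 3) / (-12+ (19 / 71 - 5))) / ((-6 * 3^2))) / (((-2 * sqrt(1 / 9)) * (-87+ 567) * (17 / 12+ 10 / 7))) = -3479 / 1226586240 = -0.00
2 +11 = 13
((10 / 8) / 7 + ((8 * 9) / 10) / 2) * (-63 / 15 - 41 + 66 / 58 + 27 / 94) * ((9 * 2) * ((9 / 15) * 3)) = -25565898699 / 4770500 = -5359.17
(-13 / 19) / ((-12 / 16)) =52 / 57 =0.91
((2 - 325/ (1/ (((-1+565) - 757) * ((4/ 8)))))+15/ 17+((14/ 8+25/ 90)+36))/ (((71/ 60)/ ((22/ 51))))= 2114077570/ 184671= 11447.80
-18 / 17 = -1.06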